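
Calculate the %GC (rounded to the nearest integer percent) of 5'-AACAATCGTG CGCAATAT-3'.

Base counts: A=7, T=4, C=4, G=3
G+C = 3 + 4 = 7 out of 18 bases
%GC = 7/18 × 100 = 38.89% ≈ 39%

39%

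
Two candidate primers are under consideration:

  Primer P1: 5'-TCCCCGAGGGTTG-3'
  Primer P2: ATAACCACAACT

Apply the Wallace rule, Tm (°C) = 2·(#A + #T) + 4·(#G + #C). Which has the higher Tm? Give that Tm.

Primer P1: A+T=4, G+C=9 → Tm = 2(4)+4(9) = 44°C
Primer P2: A+T=8, G+C=4 → Tm = 2(8)+4(4) = 32°C
44°C vs 32°C → primer P1 is higher.

Primer P1, 44°C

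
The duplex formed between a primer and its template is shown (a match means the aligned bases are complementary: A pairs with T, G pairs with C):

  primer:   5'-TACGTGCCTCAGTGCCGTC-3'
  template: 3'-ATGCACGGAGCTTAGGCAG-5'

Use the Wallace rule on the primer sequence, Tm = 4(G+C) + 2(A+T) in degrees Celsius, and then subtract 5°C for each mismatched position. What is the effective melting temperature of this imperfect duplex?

Primer base counts: A=2, T=5, G=5, C=7 → A+T=7, G+C=12
Perfect-match Tm = 2(7) + 4(12) = 14 + 48 = 62°C
Mismatches (positions where the bases are not complementary): 4 (at positions 11, 12, 13, 14)
Effective Tm = 62 − 4×5 = 62 − 20 = 42°C

42°C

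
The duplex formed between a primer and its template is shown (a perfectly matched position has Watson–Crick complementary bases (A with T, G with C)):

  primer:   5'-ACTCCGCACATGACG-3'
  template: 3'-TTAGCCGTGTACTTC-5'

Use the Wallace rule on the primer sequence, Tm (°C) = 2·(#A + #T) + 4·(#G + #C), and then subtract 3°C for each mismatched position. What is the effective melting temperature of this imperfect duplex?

Primer base counts: A=4, T=2, G=3, C=6 → A+T=6, G+C=9
Perfect-match Tm = 2(6) + 4(9) = 12 + 36 = 48°C
Mismatches (positions where the bases are not complementary): 3 (at positions 2, 5, 14)
Effective Tm = 48 − 3×3 = 48 − 9 = 39°C

39°C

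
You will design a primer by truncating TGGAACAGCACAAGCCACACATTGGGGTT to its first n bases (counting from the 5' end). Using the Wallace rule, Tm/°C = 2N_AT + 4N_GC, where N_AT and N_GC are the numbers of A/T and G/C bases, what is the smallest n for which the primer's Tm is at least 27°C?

n = 9

First 8 bases: TGGAACAG → Tm = 24°C (< 27°C)
First 9 bases: TGGAACAGC → Tm = 28°C (≥ 27°C)
Since every base adds ≥2°C, Tm only increases with n, so the threshold is first crossed at n = 9.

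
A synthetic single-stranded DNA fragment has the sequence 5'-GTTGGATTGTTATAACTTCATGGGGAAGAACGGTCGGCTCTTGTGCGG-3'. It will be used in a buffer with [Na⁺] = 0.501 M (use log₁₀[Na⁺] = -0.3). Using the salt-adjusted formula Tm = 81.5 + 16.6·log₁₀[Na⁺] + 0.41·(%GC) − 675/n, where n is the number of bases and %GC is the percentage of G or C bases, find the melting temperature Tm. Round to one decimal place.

83.0°C

Length n = 48. Base counts: C=7, G=17, A=9, T=15
G+C = 24, so %GC = 24/48 × 100 = 50%
Salt term: 16.6 × (-0.3) = -4.98
GC term: 0.41 × 50 = 20.5; length term: −675/48 = −14.062
Tm = 81.5 + (-4.98) + 20.5 − 14.062 = 82.958 → 83.0°C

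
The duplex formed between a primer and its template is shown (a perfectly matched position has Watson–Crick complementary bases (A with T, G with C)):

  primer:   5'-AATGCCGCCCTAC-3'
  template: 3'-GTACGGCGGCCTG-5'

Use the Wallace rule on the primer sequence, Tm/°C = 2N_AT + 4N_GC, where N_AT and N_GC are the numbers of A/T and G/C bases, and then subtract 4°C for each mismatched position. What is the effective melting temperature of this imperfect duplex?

Primer base counts: A=3, T=2, G=2, C=6 → A+T=5, G+C=8
Perfect-match Tm = 2(5) + 4(8) = 10 + 32 = 42°C
Mismatches (positions where the bases are not complementary): 3 (at positions 1, 10, 11)
Effective Tm = 42 − 3×4 = 42 − 12 = 30°C

30°C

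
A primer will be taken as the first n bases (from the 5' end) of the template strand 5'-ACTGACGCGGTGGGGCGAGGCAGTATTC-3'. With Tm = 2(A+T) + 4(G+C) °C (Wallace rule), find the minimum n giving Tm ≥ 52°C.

n = 15

First 14 bases: ACTGACGCGGTGGG → Tm = 48°C (< 52°C)
First 15 bases: ACTGACGCGGTGGGG → Tm = 52°C (≥ 52°C)
Since every base adds ≥2°C, Tm only increases with n, so the threshold is first crossed at n = 15.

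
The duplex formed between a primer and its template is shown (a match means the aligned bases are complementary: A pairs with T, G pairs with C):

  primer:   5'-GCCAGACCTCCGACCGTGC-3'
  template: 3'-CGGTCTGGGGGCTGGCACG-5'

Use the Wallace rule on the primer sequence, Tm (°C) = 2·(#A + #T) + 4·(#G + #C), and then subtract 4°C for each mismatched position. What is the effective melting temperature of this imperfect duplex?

62°C

Primer base counts: A=3, T=2, G=5, C=9 → A+T=5, G+C=14
Perfect-match Tm = 2(5) + 4(14) = 10 + 56 = 66°C
Mismatches (positions where the bases are not complementary): 1 (at position 9)
Effective Tm = 66 − 1×4 = 66 − 4 = 62°C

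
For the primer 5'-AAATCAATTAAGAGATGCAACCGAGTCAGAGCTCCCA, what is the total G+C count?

16

Scanning the sequence gives G=7, T=6, C=9, A=15.
Total G or C: 7 + 9 = 16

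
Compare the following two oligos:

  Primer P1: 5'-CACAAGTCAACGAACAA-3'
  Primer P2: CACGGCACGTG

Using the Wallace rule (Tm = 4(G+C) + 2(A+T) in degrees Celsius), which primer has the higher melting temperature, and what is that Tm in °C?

Primer P1: A+T=10, G+C=7 → Tm = 2(10)+4(7) = 48°C
Primer P2: A+T=3, G+C=8 → Tm = 2(3)+4(8) = 38°C
48°C vs 38°C → primer P1 is higher.

Primer P1, 48°C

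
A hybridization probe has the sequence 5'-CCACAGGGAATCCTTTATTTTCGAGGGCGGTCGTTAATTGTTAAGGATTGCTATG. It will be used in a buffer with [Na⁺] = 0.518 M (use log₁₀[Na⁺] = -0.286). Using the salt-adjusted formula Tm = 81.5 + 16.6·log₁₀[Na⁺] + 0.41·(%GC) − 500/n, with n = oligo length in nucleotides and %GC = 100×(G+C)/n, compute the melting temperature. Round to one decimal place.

Length n = 55. Scanning the sequence gives A=12, T=19, G=15, C=9.
G+C = 24, so %GC = 24/55 × 100 = 43.636%
Salt term: 16.6 × (-0.286) = -4.748
GC term: 0.41 × 43.636 = 17.891; length term: −500/55 = −9.091
Tm = 81.5 + (-4.748) + 17.891 − 9.091 = 85.552 → 85.6°C

85.6°C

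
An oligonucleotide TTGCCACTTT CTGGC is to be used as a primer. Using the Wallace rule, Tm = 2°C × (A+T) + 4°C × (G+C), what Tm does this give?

46°C

Counting bases: C=5, G=3, A=1, T=6
AT pairs contribute 7, GC pairs contribute 8.
Tm = 4·8 + 2·7 = 32 + 14 = 46°C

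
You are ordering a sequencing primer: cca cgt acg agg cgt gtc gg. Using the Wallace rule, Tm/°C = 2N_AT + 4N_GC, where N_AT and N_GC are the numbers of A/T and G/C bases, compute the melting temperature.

Scanning the sequence gives G=8, A=3, T=3, C=6.
A+T = 6, G+C = 14
Tm = 4·14 + 2·6 = 56 + 12 = 68°C

68°C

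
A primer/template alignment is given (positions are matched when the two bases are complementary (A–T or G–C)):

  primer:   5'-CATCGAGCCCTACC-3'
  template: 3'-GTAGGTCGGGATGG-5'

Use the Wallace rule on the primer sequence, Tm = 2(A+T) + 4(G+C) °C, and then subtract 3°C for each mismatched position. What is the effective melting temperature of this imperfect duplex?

43°C

Primer base counts: A=3, T=2, G=2, C=7 → A+T=5, G+C=9
Perfect-match Tm = 2(5) + 4(9) = 10 + 36 = 46°C
Mismatches (positions where the bases are not complementary): 1 (at position 5)
Effective Tm = 46 − 1×3 = 46 − 3 = 43°C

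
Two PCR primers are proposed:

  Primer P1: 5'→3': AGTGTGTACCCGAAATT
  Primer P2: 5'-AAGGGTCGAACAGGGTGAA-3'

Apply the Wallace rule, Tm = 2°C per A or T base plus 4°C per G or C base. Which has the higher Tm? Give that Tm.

Primer P2, 58°C

Primer P1: A+T=10, G+C=7 → Tm = 2(10)+4(7) = 48°C
Primer P2: A+T=9, G+C=10 → Tm = 2(9)+4(10) = 58°C
48°C vs 58°C → primer P2 is higher.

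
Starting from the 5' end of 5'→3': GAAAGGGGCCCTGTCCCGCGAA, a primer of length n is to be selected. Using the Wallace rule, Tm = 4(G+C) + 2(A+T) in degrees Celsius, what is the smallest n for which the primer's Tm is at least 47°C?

n = 15

First 14 bases: GAAAGGGGCCCTGT → Tm = 46°C (< 47°C)
First 15 bases: GAAAGGGGCCCTGTC → Tm = 50°C (≥ 47°C)
Since every base adds ≥2°C, Tm only increases with n, so the threshold is first crossed at n = 15.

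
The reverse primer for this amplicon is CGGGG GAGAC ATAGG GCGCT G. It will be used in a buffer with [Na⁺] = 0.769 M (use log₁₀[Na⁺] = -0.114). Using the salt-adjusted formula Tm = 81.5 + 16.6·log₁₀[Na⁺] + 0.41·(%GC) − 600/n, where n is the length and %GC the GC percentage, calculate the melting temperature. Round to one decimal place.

Length n = 21. C=4, G=11, A=4, T=2
G+C = 15, so %GC = 15/21 × 100 = 71.429%
Salt term: 16.6 × (-0.114) = -1.892
GC term: 0.41 × 71.429 = 29.286; length term: −600/21 = −28.571
Tm = 81.5 + (-1.892) + 29.286 − 28.571 = 80.323 → 80.3°C

80.3°C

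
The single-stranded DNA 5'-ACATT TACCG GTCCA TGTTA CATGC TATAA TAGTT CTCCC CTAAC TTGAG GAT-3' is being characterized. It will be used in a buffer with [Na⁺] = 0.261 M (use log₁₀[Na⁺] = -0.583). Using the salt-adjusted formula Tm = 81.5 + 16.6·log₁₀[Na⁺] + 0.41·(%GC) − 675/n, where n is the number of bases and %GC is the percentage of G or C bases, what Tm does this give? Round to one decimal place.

Length n = 53. A=14, T=18, G=8, C=13
G+C = 21, so %GC = 21/53 × 100 = 39.623%
Salt term: 16.6 × (-0.583) = -9.678
GC term: 0.41 × 39.623 = 16.245; length term: −675/53 = −12.736
Tm = 81.5 + (-9.678) + 16.245 − 12.736 = 75.331 → 75.3°C

75.3°C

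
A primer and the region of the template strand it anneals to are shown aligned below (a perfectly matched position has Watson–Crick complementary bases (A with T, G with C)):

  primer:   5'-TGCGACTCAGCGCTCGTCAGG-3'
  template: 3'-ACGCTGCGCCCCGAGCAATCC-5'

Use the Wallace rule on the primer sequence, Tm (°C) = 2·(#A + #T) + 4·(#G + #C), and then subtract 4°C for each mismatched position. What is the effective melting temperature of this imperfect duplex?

Primer base counts: A=3, T=4, G=7, C=7 → A+T=7, G+C=14
Perfect-match Tm = 2(7) + 4(14) = 14 + 56 = 70°C
Mismatches (positions where the bases are not complementary): 4 (at positions 7, 9, 11, 18)
Effective Tm = 70 − 4×4 = 70 − 16 = 54°C

54°C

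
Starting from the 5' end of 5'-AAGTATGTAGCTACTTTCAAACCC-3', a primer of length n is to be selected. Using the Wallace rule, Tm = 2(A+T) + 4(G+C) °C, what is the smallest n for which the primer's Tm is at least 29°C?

n = 11

First 10 bases: AAGTATGTAG → Tm = 26°C (< 29°C)
First 11 bases: AAGTATGTAGC → Tm = 30°C (≥ 29°C)
Since every base adds ≥2°C, Tm only increases with n, so the threshold is first crossed at n = 11.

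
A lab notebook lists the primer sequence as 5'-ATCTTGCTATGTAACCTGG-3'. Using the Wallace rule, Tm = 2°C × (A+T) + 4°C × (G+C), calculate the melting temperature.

Scanning the sequence gives A=4, C=4, T=7, G=4.
A+T = 11, G+C = 8
Tm = 4·8 + 2·11 = 32 + 22 = 54°C

54°C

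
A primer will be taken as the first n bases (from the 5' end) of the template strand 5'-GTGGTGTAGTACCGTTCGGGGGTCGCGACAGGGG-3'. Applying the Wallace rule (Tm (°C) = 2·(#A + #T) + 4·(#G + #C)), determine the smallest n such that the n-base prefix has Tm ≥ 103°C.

n = 32

First 31 bases: GTGGTGTAGTACCGTTCGGGGGTCGCGACAG → Tm = 102°C (< 103°C)
First 32 bases: GTGGTGTAGTACCGTTCGGGGGTCGCGACAGG → Tm = 106°C (≥ 103°C)
Each additional base adds 2°C (A/T) or 4°C (G/C), so Tm is non-decreasing in n; n = 32 is the first length to reach 103°C.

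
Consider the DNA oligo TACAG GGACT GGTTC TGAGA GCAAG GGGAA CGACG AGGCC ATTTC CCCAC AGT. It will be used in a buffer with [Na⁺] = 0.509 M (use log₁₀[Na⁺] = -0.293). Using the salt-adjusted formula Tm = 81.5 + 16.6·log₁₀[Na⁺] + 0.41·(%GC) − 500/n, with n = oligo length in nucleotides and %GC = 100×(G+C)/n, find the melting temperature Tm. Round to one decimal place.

Length n = 53. Scanning the sequence gives A=14, C=13, G=17, T=9.
G+C = 30, so %GC = 30/53 × 100 = 56.604%
Salt term: 16.6 × (-0.293) = -4.864
GC term: 0.41 × 56.604 = 23.208; length term: −500/53 = −9.434
Tm = 81.5 + (-4.864) + 23.208 − 9.434 = 90.41 → 90.4°C

90.4°C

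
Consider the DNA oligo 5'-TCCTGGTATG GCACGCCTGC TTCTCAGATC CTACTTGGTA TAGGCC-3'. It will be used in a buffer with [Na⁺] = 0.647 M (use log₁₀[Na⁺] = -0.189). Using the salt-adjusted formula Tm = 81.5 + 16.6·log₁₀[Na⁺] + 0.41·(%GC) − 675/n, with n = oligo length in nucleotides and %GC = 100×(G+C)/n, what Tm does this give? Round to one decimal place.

Length n = 46. C=14, G=11, T=14, A=7
G+C = 25, so %GC = 25/46 × 100 = 54.348%
Salt term: 16.6 × (-0.189) = -3.137
GC term: 0.41 × 54.348 = 22.283; length term: −675/46 = −14.674
Tm = 81.5 + (-3.137) + 22.283 − 14.674 = 85.972 → 86.0°C

86.0°C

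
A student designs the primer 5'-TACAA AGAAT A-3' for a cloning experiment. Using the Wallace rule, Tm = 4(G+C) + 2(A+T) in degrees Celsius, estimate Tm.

26°C

Base counts: G=1, C=1, T=2, A=7
So N_AT = 9 and N_GC = 2.
Tm = 2×9 + 4×2 = 26°C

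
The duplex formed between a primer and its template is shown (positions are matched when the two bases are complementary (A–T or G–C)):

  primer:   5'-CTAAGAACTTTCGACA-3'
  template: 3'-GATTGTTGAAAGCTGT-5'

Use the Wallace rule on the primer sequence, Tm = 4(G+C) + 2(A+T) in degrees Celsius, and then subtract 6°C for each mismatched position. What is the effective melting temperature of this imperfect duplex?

38°C

Primer base counts: A=6, T=4, G=2, C=4 → A+T=10, G+C=6
Perfect-match Tm = 2(10) + 4(6) = 20 + 24 = 44°C
Mismatches (positions where the bases are not complementary): 1 (at position 5)
Effective Tm = 44 − 1×6 = 44 − 6 = 38°C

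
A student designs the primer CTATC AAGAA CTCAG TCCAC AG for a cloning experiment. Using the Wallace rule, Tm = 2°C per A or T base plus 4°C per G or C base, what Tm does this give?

64°C

A=8, T=4, C=7, G=3
So N_AT = 12 and N_GC = 10.
Tm = 2×12 + 4×10 = 64°C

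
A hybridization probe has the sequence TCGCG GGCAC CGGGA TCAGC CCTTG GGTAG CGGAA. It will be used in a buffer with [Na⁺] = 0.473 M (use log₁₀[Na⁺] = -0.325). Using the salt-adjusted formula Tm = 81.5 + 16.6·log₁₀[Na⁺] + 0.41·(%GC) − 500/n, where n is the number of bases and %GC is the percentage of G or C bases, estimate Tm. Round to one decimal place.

Length n = 35. Base counts: A=6, G=14, T=5, C=10
G+C = 24, so %GC = 24/35 × 100 = 68.571%
Salt term: 16.6 × (-0.325) = -5.395
GC term: 0.41 × 68.571 = 28.114; length term: −500/35 = −14.286
Tm = 81.5 + (-5.395) + 28.114 − 14.286 = 89.933 → 89.9°C

89.9°C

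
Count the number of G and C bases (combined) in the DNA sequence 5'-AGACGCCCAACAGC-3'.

T=0, A=5, G=3, C=6
G+C = 3 + 6 = 9

9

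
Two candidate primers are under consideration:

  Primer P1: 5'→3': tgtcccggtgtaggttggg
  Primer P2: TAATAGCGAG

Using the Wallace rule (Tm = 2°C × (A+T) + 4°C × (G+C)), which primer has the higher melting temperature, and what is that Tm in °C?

Primer P1, 62°C

Primer P1: A+T=7, G+C=12 → Tm = 2(7)+4(12) = 62°C
Primer P2: A+T=6, G+C=4 → Tm = 2(6)+4(4) = 28°C
62°C vs 28°C → primer P1 is higher.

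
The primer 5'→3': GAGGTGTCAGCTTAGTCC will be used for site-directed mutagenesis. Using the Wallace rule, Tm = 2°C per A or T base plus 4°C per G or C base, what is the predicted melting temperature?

T=5, G=6, A=3, C=4
A+T = 8, G+C = 10
Tm = 2×8 + 4×10 = 56°C

56°C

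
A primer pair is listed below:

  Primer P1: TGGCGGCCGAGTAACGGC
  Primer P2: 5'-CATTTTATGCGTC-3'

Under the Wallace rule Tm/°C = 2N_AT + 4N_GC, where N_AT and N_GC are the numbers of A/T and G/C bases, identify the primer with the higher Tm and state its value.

Primer P1: A+T=5, G+C=13 → Tm = 2(5)+4(13) = 62°C
Primer P2: A+T=8, G+C=5 → Tm = 2(8)+4(5) = 36°C
62°C vs 36°C → primer P1 is higher.

Primer P1, 62°C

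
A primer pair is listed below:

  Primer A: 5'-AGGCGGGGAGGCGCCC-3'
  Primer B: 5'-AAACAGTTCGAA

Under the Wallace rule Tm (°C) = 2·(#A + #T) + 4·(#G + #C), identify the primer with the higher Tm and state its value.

Primer A, 60°C

Primer A: A+T=2, G+C=14 → Tm = 2(2)+4(14) = 60°C
Primer B: A+T=8, G+C=4 → Tm = 2(8)+4(4) = 32°C
60°C vs 32°C → primer A is higher.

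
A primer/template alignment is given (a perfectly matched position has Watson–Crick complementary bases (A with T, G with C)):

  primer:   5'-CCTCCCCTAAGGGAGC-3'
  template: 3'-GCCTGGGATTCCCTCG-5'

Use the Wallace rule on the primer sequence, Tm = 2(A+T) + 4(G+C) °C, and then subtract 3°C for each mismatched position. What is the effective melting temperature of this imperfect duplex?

45°C

Primer base counts: A=3, T=2, G=4, C=7 → A+T=5, G+C=11
Perfect-match Tm = 2(5) + 4(11) = 10 + 44 = 54°C
Mismatches (positions where the bases are not complementary): 3 (at positions 2, 3, 4)
Effective Tm = 54 − 3×3 = 54 − 9 = 45°C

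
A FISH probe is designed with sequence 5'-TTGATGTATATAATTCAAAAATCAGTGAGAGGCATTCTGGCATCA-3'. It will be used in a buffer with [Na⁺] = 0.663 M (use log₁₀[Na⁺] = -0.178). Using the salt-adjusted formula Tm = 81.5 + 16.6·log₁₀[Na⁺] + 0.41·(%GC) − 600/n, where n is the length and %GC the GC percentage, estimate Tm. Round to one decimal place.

Length n = 45. Scanning the sequence gives T=14, C=6, G=9, A=16.
G+C = 15, so %GC = 15/45 × 100 = 33.333%
Salt term: 16.6 × (-0.178) = -2.955
GC term: 0.41 × 33.333 = 13.667; length term: −600/45 = −13.333
Tm = 81.5 + (-2.955) + 13.667 − 13.333 = 78.879 → 78.9°C

78.9°C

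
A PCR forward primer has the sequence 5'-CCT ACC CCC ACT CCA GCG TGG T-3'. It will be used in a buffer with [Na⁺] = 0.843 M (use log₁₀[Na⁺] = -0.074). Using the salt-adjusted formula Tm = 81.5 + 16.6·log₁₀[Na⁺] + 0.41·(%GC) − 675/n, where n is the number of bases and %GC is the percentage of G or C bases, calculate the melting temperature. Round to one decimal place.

77.5°C

Length n = 22. Scanning the sequence gives A=3, G=4, T=4, C=11.
G+C = 15, so %GC = 15/22 × 100 = 68.182%
Salt term: 16.6 × (-0.074) = -1.228
GC term: 0.41 × 68.182 = 27.955; length term: −675/22 = −30.682
Tm = 81.5 + (-1.228) + 27.955 − 30.682 = 77.545 → 77.5°C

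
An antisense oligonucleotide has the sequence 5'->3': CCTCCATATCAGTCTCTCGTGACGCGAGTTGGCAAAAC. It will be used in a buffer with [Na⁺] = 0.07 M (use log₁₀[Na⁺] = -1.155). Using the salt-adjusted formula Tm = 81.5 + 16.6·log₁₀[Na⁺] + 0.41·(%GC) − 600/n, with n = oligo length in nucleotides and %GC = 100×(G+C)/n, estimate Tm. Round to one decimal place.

68.1°C

Length n = 38. T=9, C=12, A=9, G=8
G+C = 20, so %GC = 20/38 × 100 = 52.632%
Salt term: 16.6 × (-1.155) = -19.173
GC term: 0.41 × 52.632 = 21.579; length term: −600/38 = −15.789
Tm = 81.5 + (-19.173) + 21.579 − 15.789 = 68.117 → 68.1°C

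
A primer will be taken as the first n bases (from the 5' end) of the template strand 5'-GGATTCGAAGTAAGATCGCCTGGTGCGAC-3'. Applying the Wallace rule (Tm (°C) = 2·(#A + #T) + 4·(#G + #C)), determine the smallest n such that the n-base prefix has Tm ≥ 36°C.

First 12 bases: GGATTCGAAGTA → Tm = 34°C (< 36°C)
First 13 bases: GGATTCGAAGTAA → Tm = 36°C (≥ 36°C)
Since every base adds ≥2°C, Tm only increases with n, so the threshold is first crossed at n = 13.

n = 13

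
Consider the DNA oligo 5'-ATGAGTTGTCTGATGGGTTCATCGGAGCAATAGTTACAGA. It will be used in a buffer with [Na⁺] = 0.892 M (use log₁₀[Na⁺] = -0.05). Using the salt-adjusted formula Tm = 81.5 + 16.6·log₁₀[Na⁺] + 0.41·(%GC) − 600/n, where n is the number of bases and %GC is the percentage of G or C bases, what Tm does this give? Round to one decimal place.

83.1°C

Length n = 40. Scanning the sequence gives C=5, T=12, G=12, A=11.
G+C = 17, so %GC = 17/40 × 100 = 42.5%
Salt term: 16.6 × (-0.05) = -0.83
GC term: 0.41 × 42.5 = 17.425; length term: −600/40 = −15
Tm = 81.5 + (-0.83) + 17.425 − 15 = 83.095 → 83.1°C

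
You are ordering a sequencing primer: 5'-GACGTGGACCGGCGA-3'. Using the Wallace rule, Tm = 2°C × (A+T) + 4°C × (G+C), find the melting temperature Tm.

Base counts: G=7, C=4, A=3, T=1
AT pairs contribute 4, GC pairs contribute 11.
Tm = 4·11 + 2·4 = 44 + 8 = 52°C

52°C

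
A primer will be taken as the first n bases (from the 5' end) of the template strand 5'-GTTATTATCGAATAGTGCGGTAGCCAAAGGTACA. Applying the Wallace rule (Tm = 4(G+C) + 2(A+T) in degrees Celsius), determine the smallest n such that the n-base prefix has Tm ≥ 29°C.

n = 12

First 11 bases: GTTATTATCGA → Tm = 28°C (< 29°C)
First 12 bases: GTTATTATCGAA → Tm = 30°C (≥ 29°C)
Each additional base adds 2°C (A/T) or 4°C (G/C), so Tm is non-decreasing in n; n = 12 is the first length to reach 29°C.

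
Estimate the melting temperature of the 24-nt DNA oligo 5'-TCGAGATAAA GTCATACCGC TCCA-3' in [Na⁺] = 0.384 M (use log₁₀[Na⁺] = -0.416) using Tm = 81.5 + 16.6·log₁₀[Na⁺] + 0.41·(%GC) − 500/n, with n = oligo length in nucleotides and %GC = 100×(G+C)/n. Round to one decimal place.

Length n = 24. Base counts: A=8, T=5, C=7, G=4
G+C = 11, so %GC = 11/24 × 100 = 45.833%
Salt term: 16.6 × (-0.416) = -6.906
GC term: 0.41 × 45.833 = 18.792; length term: −500/24 = −20.833
Tm = 81.5 + (-6.906) + 18.792 − 20.833 = 72.553 → 72.6°C

72.6°C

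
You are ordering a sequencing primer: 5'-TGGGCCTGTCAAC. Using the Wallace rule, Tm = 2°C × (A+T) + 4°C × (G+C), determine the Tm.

Scanning the sequence gives C=4, G=4, A=2, T=3.
So N_AT = 5 and N_GC = 8.
Tm = 2×5 + 4×8 = 42°C

42°C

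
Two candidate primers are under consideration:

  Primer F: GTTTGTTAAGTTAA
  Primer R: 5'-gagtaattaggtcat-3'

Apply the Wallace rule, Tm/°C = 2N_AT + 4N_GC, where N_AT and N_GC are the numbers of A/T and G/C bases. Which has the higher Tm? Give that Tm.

Primer F: A+T=11, G+C=3 → Tm = 2(11)+4(3) = 34°C
Primer R: A+T=10, G+C=5 → Tm = 2(10)+4(5) = 40°C
34°C vs 40°C → primer R is higher.

Primer R, 40°C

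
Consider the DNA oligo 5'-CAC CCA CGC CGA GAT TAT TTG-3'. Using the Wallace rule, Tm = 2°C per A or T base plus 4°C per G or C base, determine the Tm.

64°C

Scanning the sequence gives G=4, C=7, T=5, A=5.
AT pairs contribute 10, GC pairs contribute 11.
Tm = 2(10) + 4(11) = 20 + 44 = 64°C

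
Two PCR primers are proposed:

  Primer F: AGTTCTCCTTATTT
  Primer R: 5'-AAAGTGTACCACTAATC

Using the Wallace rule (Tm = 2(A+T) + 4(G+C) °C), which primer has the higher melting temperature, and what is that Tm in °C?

Primer R, 46°C

Primer F: A+T=10, G+C=4 → Tm = 2(10)+4(4) = 36°C
Primer R: A+T=11, G+C=6 → Tm = 2(11)+4(6) = 46°C
36°C vs 46°C → primer R is higher.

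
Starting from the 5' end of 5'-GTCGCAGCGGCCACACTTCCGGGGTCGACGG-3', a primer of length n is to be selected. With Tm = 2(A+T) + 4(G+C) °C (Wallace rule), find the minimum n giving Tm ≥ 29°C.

n = 9

First 8 bases: GTCGCAGC → Tm = 28°C (< 29°C)
First 9 bases: GTCGCAGCG → Tm = 32°C (≥ 29°C)
Since every base adds ≥2°C, Tm only increases with n, so the threshold is first crossed at n = 9.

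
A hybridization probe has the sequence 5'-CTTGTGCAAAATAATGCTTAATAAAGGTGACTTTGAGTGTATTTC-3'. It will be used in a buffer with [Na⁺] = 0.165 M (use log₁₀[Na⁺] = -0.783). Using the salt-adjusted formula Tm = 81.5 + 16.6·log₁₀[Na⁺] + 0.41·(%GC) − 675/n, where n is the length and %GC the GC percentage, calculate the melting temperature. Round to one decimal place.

Length n = 45. C=5, G=9, A=14, T=17
G+C = 14, so %GC = 14/45 × 100 = 31.111%
Salt term: 16.6 × (-0.783) = -12.998
GC term: 0.41 × 31.111 = 12.756; length term: −675/45 = −15
Tm = 81.5 + (-12.998) + 12.756 − 15 = 66.258 → 66.3°C

66.3°C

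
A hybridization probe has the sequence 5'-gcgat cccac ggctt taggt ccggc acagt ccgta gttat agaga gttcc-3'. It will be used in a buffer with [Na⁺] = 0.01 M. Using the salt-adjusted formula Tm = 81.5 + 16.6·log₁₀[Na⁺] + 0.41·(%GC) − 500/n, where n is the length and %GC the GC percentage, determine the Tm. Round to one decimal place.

Length n = 50. Scanning the sequence gives T=12, G=14, A=10, C=14.
G+C = 28, so %GC = 28/50 × 100 = 56%
Salt term: 16.6 × (-2) = -33.2
GC term: 0.41 × 56 = 22.96; length term: −500/50 = −10
Tm = 81.5 + (-33.2) + 22.96 − 10 = 61.26 → 61.3°C

61.3°C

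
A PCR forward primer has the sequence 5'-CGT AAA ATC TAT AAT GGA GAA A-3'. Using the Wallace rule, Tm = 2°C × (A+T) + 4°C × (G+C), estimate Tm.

56°C

Scanning the sequence gives C=2, G=4, T=5, A=11.
So N_AT = 16 and N_GC = 6.
Tm = 2(16) + 4(6) = 32 + 24 = 56°C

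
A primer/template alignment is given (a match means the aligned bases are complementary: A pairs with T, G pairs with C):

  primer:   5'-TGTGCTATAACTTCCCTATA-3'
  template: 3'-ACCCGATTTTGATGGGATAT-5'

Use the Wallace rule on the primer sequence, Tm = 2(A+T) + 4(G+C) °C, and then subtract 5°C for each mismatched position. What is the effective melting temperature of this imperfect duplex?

Primer base counts: A=5, T=8, G=2, C=5 → A+T=13, G+C=7
Perfect-match Tm = 2(13) + 4(7) = 26 + 28 = 54°C
Mismatches (positions where the bases are not complementary): 3 (at positions 3, 8, 13)
Effective Tm = 54 − 3×5 = 54 − 15 = 39°C

39°C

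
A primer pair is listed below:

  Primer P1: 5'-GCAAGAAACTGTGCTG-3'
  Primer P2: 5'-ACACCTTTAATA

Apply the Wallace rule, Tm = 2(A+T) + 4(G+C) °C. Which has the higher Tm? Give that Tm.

Primer P1, 48°C

Primer P1: A+T=8, G+C=8 → Tm = 2(8)+4(8) = 48°C
Primer P2: A+T=9, G+C=3 → Tm = 2(9)+4(3) = 30°C
48°C vs 30°C → primer P1 is higher.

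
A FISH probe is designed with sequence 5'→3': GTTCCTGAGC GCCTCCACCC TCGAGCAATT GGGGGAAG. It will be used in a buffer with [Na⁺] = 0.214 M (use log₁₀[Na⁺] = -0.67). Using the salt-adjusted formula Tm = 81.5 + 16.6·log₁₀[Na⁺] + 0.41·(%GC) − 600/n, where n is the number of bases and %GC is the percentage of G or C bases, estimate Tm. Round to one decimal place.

Length n = 38. Scanning the sequence gives C=12, T=7, G=12, A=7.
G+C = 24, so %GC = 24/38 × 100 = 63.158%
Salt term: 16.6 × (-0.67) = -11.122
GC term: 0.41 × 63.158 = 25.895; length term: −600/38 = −15.789
Tm = 81.5 + (-11.122) + 25.895 − 15.789 = 80.484 → 80.5°C

80.5°C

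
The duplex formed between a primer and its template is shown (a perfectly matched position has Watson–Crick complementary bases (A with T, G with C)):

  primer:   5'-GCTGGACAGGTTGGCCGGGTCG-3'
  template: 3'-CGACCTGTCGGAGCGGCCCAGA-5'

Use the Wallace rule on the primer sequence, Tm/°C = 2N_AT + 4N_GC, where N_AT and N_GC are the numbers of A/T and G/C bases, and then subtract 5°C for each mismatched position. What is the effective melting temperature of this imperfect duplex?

Primer base counts: A=2, T=4, G=11, C=5 → A+T=6, G+C=16
Perfect-match Tm = 2(6) + 4(16) = 12 + 64 = 76°C
Mismatches (positions where the bases are not complementary): 4 (at positions 10, 11, 13, 22)
Effective Tm = 76 − 4×5 = 76 − 20 = 56°C

56°C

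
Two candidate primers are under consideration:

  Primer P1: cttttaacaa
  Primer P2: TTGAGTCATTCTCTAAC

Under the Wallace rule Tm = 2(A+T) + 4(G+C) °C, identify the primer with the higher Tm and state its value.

Primer P2, 46°C

Primer P1: A+T=8, G+C=2 → Tm = 2(8)+4(2) = 24°C
Primer P2: A+T=11, G+C=6 → Tm = 2(11)+4(6) = 46°C
24°C vs 46°C → primer P2 is higher.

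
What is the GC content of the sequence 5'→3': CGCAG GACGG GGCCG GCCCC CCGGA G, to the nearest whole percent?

88%

Base counts: T=0, A=3, G=12, C=11
G+C = 12 + 11 = 23 out of 26 bases
%GC = 23/26 × 100 = 88.46% ≈ 88%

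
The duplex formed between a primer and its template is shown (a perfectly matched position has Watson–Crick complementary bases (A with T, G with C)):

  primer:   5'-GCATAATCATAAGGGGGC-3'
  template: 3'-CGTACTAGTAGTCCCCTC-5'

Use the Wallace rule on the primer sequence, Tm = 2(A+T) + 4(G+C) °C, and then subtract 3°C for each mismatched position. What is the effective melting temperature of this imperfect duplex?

42°C

Primer base counts: A=6, T=3, G=6, C=3 → A+T=9, G+C=9
Perfect-match Tm = 2(9) + 4(9) = 18 + 36 = 54°C
Mismatches (positions where the bases are not complementary): 4 (at positions 5, 11, 17, 18)
Effective Tm = 54 − 4×3 = 54 − 12 = 42°C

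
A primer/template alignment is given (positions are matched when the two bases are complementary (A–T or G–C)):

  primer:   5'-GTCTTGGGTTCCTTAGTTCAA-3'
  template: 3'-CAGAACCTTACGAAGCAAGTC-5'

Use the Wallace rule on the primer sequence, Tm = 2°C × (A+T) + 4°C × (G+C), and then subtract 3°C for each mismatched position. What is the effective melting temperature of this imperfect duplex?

Primer base counts: A=3, T=9, G=5, C=4 → A+T=12, G+C=9
Perfect-match Tm = 2(12) + 4(9) = 24 + 36 = 60°C
Mismatches (positions where the bases are not complementary): 5 (at positions 8, 9, 11, 15, 21)
Effective Tm = 60 − 5×3 = 60 − 15 = 45°C

45°C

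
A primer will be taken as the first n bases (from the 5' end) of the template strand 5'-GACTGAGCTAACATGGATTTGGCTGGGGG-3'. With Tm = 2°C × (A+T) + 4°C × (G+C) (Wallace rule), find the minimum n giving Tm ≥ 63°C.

n = 22

First 21 bases: GACTGAGCTAACATGGATTTG → Tm = 60°C (< 63°C)
First 22 bases: GACTGAGCTAACATGGATTTGG → Tm = 64°C (≥ 63°C)
Since every base adds ≥2°C, Tm only increases with n, so the threshold is first crossed at n = 22.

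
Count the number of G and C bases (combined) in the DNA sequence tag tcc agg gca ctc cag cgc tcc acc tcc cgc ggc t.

Counting bases: T=6, A=5, C=17, G=9
Total G or C: 9 + 17 = 26

26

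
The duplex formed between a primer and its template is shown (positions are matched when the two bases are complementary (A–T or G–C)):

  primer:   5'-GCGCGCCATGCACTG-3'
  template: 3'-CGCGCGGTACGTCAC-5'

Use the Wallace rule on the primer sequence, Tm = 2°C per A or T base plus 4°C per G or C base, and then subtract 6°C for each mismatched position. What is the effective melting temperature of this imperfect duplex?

46°C

Primer base counts: A=2, T=2, G=5, C=6 → A+T=4, G+C=11
Perfect-match Tm = 2(4) + 4(11) = 8 + 44 = 52°C
Mismatches (positions where the bases are not complementary): 1 (at position 13)
Effective Tm = 52 − 1×6 = 52 − 6 = 46°C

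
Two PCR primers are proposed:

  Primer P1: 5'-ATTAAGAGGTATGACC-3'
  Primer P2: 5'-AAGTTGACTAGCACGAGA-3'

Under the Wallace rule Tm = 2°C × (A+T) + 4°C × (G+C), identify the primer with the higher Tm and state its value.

Primer P1: A+T=10, G+C=6 → Tm = 2(10)+4(6) = 44°C
Primer P2: A+T=10, G+C=8 → Tm = 2(10)+4(8) = 52°C
44°C vs 52°C → primer P2 is higher.

Primer P2, 52°C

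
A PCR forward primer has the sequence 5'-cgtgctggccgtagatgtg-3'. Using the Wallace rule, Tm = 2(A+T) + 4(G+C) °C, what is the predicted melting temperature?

62°C

Base counts: C=4, A=2, T=5, G=8
AT pairs contribute 7, GC pairs contribute 12.
Tm = 2(7) + 4(12) = 14 + 48 = 62°C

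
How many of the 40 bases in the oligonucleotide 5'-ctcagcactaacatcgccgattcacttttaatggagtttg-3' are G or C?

17

Scanning the sequence gives T=13, A=10, C=10, G=7.
Total G or C: 7 + 10 = 17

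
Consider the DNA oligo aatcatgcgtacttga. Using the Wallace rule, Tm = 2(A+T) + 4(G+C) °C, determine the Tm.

Scanning the sequence gives T=5, G=3, C=3, A=5.
So N_AT = 10 and N_GC = 6.
Tm = 4·6 + 2·10 = 24 + 20 = 44°C

44°C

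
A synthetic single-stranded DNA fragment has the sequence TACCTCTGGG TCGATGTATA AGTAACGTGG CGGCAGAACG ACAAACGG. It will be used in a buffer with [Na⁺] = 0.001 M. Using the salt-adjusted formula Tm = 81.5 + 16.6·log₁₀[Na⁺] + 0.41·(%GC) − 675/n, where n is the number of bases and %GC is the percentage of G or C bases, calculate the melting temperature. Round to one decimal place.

39.0°C

Length n = 48. Counting bases: G=15, C=10, T=9, A=14
G+C = 25, so %GC = 25/48 × 100 = 52.083%
Salt term: 16.6 × (-3) = -49.8
GC term: 0.41 × 52.083 = 21.354; length term: −675/48 = −14.062
Tm = 81.5 + (-49.8) + 21.354 − 14.062 = 38.992 → 39.0°C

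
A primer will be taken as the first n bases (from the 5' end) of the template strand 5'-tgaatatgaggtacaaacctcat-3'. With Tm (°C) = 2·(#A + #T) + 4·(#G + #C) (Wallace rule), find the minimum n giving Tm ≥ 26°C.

First 9 bases: TGAATATGA → Tm = 22°C (< 26°C)
First 10 bases: TGAATATGAG → Tm = 26°C (≥ 26°C)
Since every base adds ≥2°C, Tm only increases with n, so the threshold is first crossed at n = 10.

n = 10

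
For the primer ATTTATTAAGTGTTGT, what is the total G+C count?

Counting bases: C=0, G=3, A=4, T=9
Total G or C: 3 + 0 = 3

3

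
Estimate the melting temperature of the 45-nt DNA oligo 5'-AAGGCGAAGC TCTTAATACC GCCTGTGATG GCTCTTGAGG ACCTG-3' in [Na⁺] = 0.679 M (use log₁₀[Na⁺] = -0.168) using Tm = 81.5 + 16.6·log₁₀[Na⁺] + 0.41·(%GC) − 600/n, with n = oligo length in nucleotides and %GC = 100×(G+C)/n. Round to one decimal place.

Length n = 45. Counting bases: T=11, C=11, G=13, A=10
G+C = 24, so %GC = 24/45 × 100 = 53.333%
Salt term: 16.6 × (-0.168) = -2.789
GC term: 0.41 × 53.333 = 21.867; length term: −600/45 = −13.333
Tm = 81.5 + (-2.789) + 21.867 − 13.333 = 87.245 → 87.2°C

87.2°C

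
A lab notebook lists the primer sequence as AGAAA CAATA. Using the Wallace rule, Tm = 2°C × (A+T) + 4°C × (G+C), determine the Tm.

24°C

C=1, A=7, G=1, T=1
AT pairs contribute 8, GC pairs contribute 2.
Tm = 2(8) + 4(2) = 16 + 8 = 24°C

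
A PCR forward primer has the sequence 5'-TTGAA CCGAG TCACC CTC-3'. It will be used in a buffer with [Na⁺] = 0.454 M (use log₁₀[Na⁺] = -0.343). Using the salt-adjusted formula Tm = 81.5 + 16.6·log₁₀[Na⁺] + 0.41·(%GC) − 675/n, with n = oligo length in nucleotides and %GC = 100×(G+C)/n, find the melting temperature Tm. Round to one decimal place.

Length n = 18. A=4, T=4, C=7, G=3
G+C = 10, so %GC = 10/18 × 100 = 55.556%
Salt term: 16.6 × (-0.343) = -5.694
GC term: 0.41 × 55.556 = 22.778; length term: −675/18 = −37.5
Tm = 81.5 + (-5.694) + 22.778 − 37.5 = 61.084 → 61.1°C

61.1°C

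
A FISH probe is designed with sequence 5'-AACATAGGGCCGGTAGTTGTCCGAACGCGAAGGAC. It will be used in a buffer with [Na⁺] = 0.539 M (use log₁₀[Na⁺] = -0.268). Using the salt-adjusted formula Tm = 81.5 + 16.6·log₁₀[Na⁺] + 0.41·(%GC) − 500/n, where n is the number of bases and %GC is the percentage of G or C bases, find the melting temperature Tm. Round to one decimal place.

Length n = 35. Scanning the sequence gives C=8, A=10, T=5, G=12.
G+C = 20, so %GC = 20/35 × 100 = 57.143%
Salt term: 16.6 × (-0.268) = -4.449
GC term: 0.41 × 57.143 = 23.429; length term: −500/35 = −14.286
Tm = 81.5 + (-4.449) + 23.429 − 14.286 = 86.194 → 86.2°C

86.2°C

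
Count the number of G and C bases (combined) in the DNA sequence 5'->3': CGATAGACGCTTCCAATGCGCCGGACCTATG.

A=7, C=10, G=8, T=6
G+C = 8 + 10 = 18

18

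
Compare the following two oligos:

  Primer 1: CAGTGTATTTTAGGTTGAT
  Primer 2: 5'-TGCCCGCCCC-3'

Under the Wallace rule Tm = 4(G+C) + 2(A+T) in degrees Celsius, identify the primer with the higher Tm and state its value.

Primer 1, 50°C

Primer 1: A+T=13, G+C=6 → Tm = 2(13)+4(6) = 50°C
Primer 2: A+T=1, G+C=9 → Tm = 2(1)+4(9) = 38°C
50°C vs 38°C → primer 1 is higher.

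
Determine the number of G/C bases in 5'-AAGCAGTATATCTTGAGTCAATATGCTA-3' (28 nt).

Counting bases: C=4, A=10, G=5, T=9
Total G or C: 5 + 4 = 9

9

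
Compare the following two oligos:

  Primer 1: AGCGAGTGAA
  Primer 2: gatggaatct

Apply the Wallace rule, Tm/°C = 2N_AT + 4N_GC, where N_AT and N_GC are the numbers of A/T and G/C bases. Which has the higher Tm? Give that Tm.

Primer 1, 30°C

Primer 1: A+T=5, G+C=5 → Tm = 2(5)+4(5) = 30°C
Primer 2: A+T=6, G+C=4 → Tm = 2(6)+4(4) = 28°C
30°C vs 28°C → primer 1 is higher.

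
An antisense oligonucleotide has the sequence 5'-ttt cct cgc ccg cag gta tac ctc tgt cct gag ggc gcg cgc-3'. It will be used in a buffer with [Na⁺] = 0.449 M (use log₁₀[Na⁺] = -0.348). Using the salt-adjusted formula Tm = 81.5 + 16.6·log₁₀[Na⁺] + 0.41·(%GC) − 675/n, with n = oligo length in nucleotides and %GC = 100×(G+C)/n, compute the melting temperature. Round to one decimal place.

87.0°C

Length n = 42. C=16, G=12, T=10, A=4
G+C = 28, so %GC = 28/42 × 100 = 66.667%
Salt term: 16.6 × (-0.348) = -5.777
GC term: 0.41 × 66.667 = 27.333; length term: −675/42 = −16.071
Tm = 81.5 + (-5.777) + 27.333 − 16.071 = 86.985 → 87.0°C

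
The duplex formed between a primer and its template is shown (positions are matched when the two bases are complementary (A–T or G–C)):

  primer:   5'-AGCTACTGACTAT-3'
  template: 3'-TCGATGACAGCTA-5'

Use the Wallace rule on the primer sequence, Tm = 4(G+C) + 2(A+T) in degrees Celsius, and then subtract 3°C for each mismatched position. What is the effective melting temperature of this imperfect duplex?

30°C

Primer base counts: A=4, T=4, G=2, C=3 → A+T=8, G+C=5
Perfect-match Tm = 2(8) + 4(5) = 16 + 20 = 36°C
Mismatches (positions where the bases are not complementary): 2 (at positions 9, 11)
Effective Tm = 36 − 2×3 = 36 − 6 = 30°C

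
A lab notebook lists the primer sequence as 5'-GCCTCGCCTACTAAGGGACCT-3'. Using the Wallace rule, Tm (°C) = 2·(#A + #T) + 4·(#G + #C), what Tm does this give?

Scanning the sequence gives A=4, C=8, T=4, G=5.
So N_AT = 8 and N_GC = 13.
Tm = 2(8) + 4(13) = 16 + 52 = 68°C

68°C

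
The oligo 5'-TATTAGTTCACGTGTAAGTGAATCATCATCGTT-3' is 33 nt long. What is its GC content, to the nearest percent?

Counting bases: C=5, A=9, T=13, G=6
G+C = 6 + 5 = 11 out of 33 bases
%GC = 11/33 × 100 = 33.33% ≈ 33%

33%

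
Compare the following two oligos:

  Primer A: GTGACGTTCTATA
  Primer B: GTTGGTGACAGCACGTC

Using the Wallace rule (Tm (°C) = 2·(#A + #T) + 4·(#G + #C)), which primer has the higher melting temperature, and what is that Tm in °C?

Primer A: A+T=8, G+C=5 → Tm = 2(8)+4(5) = 36°C
Primer B: A+T=7, G+C=10 → Tm = 2(7)+4(10) = 54°C
36°C vs 54°C → primer B is higher.

Primer B, 54°C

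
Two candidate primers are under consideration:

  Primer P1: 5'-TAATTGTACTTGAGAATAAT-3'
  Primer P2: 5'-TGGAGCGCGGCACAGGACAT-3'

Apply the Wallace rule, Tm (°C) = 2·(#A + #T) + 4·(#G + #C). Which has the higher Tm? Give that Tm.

Primer P1: A+T=16, G+C=4 → Tm = 2(16)+4(4) = 48°C
Primer P2: A+T=7, G+C=13 → Tm = 2(7)+4(13) = 66°C
48°C vs 66°C → primer P2 is higher.

Primer P2, 66°C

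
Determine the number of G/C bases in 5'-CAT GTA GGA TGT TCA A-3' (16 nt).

6

Base counts: C=2, A=5, T=5, G=4
G+C = 4 + 2 = 6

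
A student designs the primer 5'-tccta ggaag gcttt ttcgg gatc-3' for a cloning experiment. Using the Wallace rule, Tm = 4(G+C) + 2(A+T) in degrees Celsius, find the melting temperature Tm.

Base counts: T=8, C=5, G=7, A=4
So N_AT = 12 and N_GC = 12.
Tm = 2(12) + 4(12) = 24 + 48 = 72°C

72°C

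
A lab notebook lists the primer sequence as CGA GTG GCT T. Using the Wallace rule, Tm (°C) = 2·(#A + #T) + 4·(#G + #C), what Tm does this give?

32°C

Counting bases: G=4, T=3, A=1, C=2
A+T = 4, G+C = 6
Tm = 2×4 + 4×6 = 32°C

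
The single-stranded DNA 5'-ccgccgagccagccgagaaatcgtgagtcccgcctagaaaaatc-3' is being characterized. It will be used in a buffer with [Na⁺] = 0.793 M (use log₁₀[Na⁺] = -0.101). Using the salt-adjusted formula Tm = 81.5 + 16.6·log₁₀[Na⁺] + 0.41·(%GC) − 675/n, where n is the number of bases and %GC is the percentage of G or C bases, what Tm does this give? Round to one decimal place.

Length n = 44. T=5, A=13, G=11, C=15
G+C = 26, so %GC = 26/44 × 100 = 59.091%
Salt term: 16.6 × (-0.101) = -1.677
GC term: 0.41 × 59.091 = 24.227; length term: −675/44 = −15.341
Tm = 81.5 + (-1.677) + 24.227 − 15.341 = 88.709 → 88.7°C

88.7°C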